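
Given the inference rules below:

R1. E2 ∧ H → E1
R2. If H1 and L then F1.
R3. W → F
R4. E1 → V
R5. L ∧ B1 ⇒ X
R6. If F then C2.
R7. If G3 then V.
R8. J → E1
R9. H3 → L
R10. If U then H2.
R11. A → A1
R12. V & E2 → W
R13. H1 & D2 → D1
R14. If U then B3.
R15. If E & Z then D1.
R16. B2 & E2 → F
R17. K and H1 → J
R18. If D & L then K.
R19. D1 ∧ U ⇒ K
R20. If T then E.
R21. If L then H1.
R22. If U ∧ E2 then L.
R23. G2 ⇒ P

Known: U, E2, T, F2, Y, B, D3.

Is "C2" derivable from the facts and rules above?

No

Forward chaining from the given facts derives: H2, B3, E, L, H1, F1.
The only rule concluding C2 is R6, which needs F; that is never established.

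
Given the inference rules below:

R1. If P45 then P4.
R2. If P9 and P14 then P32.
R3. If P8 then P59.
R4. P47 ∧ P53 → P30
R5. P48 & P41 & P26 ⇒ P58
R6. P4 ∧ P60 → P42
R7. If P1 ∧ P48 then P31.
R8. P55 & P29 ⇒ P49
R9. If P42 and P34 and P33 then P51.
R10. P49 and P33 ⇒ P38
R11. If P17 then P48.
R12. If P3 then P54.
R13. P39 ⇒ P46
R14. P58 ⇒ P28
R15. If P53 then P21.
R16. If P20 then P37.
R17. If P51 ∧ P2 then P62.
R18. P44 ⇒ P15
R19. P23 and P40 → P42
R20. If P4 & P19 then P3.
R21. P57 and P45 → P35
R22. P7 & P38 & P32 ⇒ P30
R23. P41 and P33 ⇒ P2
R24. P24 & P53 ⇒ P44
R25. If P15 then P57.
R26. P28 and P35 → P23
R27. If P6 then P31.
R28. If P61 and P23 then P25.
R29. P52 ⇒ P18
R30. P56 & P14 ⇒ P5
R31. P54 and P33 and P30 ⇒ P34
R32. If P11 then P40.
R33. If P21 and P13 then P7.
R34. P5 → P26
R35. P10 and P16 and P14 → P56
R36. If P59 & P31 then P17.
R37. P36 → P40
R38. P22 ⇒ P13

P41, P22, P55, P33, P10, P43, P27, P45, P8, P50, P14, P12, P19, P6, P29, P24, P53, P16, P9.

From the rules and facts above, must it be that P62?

No

Forward chaining from the given facts derives: P4, P32, P59, P49, P38, P21, P3, P2, P44, P31, P56, P17, P13, P48, P54, P15, P57, P5, P7, P26, P58, P28, P35, P30, P23, P34.
The only rule concluding P62 is R17, which needs P51; that is never established.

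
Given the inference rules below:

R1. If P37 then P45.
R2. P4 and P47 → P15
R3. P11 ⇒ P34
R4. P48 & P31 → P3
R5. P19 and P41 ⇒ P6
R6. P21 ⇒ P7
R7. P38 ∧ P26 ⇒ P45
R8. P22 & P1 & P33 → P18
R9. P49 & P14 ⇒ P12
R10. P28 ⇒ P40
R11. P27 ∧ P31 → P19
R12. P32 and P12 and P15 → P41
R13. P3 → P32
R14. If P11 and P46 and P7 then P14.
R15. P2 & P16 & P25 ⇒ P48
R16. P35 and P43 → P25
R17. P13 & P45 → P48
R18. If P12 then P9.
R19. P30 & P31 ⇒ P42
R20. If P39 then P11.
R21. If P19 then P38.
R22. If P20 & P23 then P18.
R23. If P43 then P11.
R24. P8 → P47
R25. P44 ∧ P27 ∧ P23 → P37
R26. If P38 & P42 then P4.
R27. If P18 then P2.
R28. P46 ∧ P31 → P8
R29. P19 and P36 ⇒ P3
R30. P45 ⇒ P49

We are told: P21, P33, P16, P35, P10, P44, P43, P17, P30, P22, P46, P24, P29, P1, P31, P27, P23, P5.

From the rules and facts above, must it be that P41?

Yes

P7  (by R6: P21)
P18  (by R8: P22, P1, P33)
P19  (by R11: P27, P31)
P25  (by R16: P35, P43)
P42  (by R19: P30, P31)
P38  (by R21: P19)
P11  (by R23: P43)
P37  (by R25: P44, P27, P23)
P4  (by R26: P38, P42)
P2  (by R27: P18)
P8  (by R28: P46, P31)
P45  (by R1: P37)
P14  (by R14: P11, P46, P7)
P48  (by R15: P2, P16, P25)
P47  (by R24: P8)
P49  (by R30: P45)
P15  (by R2: P4, P47)
P3  (by R4: P48, P31)
P12  (by R9: P49, P14)
P32  (by R13: P3)
P41  (by R12: P32, P12, P15)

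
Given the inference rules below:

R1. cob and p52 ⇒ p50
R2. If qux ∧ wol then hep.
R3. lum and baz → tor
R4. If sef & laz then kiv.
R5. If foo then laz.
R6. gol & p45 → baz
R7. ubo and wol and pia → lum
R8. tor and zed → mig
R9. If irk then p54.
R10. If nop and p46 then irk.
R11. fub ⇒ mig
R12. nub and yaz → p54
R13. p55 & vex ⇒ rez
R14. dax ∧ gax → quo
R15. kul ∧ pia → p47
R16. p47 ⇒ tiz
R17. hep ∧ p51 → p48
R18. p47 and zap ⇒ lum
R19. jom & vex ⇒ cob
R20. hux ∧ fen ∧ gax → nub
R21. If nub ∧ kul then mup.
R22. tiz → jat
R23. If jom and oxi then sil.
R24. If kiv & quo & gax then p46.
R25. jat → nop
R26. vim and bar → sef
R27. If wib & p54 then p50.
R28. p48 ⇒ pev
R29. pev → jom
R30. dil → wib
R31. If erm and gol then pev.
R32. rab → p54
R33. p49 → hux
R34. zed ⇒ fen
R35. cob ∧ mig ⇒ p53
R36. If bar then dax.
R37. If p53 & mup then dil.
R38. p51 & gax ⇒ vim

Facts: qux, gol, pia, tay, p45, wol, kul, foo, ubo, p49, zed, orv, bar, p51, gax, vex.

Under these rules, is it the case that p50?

Yes

hep  (by R2: qux, wol)
laz  (by R5: foo)
baz  (by R6: gol, p45)
lum  (by R7: ubo, wol, pia)
p47  (by R15: kul, pia)
tiz  (by R16: p47)
p48  (by R17: hep, p51)
jat  (by R22: tiz)
nop  (by R25: jat)
pev  (by R28: p48)
jom  (by R29: pev)
hux  (by R33: p49)
fen  (by R34: zed)
dax  (by R36: bar)
vim  (by R38: p51, gax)
tor  (by R3: lum, baz)
mig  (by R8: tor, zed)
quo  (by R14: dax, gax)
cob  (by R19: jom, vex)
nub  (by R20: hux, fen, gax)
mup  (by R21: nub, kul)
sef  (by R26: vim, bar)
p53  (by R35: cob, mig)
dil  (by R37: p53, mup)
kiv  (by R4: sef, laz)
p46  (by R24: kiv, quo, gax)
wib  (by R30: dil)
irk  (by R10: nop, p46)
p54  (by R9: irk)
p50  (by R27: wib, p54)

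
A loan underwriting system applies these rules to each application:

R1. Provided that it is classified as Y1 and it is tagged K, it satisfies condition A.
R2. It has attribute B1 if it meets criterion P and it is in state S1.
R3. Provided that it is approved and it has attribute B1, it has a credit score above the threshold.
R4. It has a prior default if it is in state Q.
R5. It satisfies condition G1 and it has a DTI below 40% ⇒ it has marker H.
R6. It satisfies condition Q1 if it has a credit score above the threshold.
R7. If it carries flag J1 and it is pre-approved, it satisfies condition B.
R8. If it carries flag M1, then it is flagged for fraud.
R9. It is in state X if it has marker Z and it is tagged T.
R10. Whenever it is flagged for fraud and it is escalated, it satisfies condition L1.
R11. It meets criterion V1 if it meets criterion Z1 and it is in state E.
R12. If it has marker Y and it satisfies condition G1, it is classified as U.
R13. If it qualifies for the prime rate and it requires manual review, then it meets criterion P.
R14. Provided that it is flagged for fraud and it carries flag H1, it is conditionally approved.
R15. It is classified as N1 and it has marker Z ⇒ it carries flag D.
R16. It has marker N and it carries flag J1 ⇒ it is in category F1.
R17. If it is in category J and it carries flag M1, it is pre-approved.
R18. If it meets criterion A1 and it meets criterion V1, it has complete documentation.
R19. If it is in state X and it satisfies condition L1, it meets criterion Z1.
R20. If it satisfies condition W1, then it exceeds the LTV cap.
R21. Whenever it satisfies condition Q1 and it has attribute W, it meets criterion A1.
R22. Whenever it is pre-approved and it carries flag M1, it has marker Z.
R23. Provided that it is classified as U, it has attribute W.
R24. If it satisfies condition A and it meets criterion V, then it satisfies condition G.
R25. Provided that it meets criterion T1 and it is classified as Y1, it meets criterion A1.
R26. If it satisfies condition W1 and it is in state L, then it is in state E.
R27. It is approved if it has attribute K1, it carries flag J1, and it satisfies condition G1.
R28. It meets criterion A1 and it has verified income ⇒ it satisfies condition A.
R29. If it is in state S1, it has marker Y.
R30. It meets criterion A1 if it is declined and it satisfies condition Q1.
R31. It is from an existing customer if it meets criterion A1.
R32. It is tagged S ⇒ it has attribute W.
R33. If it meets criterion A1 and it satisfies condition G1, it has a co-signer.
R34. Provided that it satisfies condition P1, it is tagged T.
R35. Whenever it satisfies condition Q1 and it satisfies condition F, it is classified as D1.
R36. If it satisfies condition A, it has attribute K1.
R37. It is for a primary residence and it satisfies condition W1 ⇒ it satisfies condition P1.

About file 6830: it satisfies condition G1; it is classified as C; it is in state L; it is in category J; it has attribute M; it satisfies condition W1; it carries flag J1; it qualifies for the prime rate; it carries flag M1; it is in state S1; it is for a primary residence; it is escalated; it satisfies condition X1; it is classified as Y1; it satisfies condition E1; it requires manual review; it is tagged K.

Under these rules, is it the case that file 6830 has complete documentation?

By R1 (it is classified as Y1, it is tagged K): it satisfies condition A.
By R8 (it carries flag M1): it is flagged for fraud.
By R10 (it is flagged for fraud, it is escalated): it satisfies condition L1.
By R13 (it qualifies for the prime rate, it requires manual review): it meets criterion P.
By R17 (it is in category J, it carries flag M1): it is pre-approved.
By R22 (it is pre-approved, it carries flag M1): it has marker Z.
By R26 (it satisfies condition W1, it is in state L): it is in state E.
By R29 (it is in state S1): it has marker Y.
By R36 (it satisfies condition A): it has attribute K1.
By R37 (it is for a primary residence, it satisfies condition W1): it satisfies condition P1.
By R2 (it meets criterion P, it is in state S1): it has attribute B1.
By R12 (it has marker Y, it satisfies condition G1): it is classified as U.
By R23 (it is classified as U): it has attribute W.
By R27 (it has attribute K1, it carries flag J1, it satisfies condition G1): it is approved.
By R34 (it satisfies condition P1): it is tagged T.
By R3 (it is approved, it has attribute B1): it has a credit score above the threshold.
By R6 (it has a credit score above the threshold): it satisfies condition Q1.
By R9 (it has marker Z, it is tagged T): it is in state X.
By R19 (it is in state X, it satisfies condition L1): it meets criterion Z1.
By R21 (it satisfies condition Q1, it has attribute W): it meets criterion A1.
By R11 (it meets criterion Z1, it is in state E): it meets criterion V1.
By R18 (it meets criterion A1, it meets criterion V1): it has complete documentation.

Yes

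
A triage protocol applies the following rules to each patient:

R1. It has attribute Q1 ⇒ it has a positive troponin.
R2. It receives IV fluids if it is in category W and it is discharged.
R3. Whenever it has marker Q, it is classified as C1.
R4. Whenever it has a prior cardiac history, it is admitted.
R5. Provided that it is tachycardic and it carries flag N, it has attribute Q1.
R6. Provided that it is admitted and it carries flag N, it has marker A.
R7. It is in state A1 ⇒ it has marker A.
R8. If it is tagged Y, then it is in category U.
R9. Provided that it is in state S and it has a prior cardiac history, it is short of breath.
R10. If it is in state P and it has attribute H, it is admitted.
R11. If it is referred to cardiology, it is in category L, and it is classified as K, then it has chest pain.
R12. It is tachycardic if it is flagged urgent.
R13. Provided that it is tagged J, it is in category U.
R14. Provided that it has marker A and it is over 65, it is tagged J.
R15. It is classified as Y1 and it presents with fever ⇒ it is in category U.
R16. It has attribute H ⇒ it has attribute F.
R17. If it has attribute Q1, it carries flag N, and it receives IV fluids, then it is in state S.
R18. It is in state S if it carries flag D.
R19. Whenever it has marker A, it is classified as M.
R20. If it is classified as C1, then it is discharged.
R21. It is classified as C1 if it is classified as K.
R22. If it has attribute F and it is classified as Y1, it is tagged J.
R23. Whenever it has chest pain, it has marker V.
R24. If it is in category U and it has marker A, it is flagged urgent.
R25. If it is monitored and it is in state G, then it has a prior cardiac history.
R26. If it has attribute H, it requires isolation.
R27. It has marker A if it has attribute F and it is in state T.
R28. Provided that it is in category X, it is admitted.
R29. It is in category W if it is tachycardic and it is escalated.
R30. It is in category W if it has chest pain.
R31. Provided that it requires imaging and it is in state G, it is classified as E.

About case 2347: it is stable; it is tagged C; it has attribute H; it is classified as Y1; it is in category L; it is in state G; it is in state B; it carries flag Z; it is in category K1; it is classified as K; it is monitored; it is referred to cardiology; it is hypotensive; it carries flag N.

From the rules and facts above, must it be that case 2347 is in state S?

By R11 (it is referred to cardiology, it is in category L, it is classified as K): it has chest pain.
By R16 (it has attribute H): it has attribute F.
By R21 (it is classified as K): it is classified as C1.
By R22 (it has attribute F, it is classified as Y1): it is tagged J.
By R25 (it is monitored, it is in state G): it has a prior cardiac history.
By R30 (it has chest pain): it is in category W.
By R4 (it has a prior cardiac history): it is admitted.
By R6 (it is admitted, it carries flag N): it has marker A.
By R13 (it is tagged J): it is in category U.
By R20 (it is classified as C1): it is discharged.
By R24 (it is in category U, it has marker A): it is flagged urgent.
By R2 (it is in category W, it is discharged): it receives IV fluids.
By R12 (it is flagged urgent): it is tachycardic.
By R5 (it is tachycardic, it carries flag N): it has attribute Q1.
By R17 (it has attribute Q1, it carries flag N, it receives IV fluids): it is in state S.

Yes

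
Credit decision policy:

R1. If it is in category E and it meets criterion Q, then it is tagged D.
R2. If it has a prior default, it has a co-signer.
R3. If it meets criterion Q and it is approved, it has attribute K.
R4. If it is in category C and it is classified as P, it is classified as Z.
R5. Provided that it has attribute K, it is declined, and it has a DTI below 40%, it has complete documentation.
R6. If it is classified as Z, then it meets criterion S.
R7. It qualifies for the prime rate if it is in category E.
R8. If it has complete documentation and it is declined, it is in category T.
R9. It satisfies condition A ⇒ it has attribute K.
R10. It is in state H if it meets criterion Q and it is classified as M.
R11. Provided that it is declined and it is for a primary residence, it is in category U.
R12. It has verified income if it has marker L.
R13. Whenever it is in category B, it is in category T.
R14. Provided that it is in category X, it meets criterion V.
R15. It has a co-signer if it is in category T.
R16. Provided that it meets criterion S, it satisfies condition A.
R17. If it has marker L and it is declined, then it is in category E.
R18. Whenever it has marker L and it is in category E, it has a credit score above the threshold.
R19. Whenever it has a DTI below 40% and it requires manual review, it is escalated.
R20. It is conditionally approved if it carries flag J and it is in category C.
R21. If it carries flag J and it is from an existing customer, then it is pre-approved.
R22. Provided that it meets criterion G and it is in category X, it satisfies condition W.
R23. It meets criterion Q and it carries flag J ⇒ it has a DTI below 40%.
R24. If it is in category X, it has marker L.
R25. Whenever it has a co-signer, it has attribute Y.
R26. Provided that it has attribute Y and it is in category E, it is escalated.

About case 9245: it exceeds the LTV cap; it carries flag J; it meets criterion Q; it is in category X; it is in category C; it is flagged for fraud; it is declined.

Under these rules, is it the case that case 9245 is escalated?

Forward chaining from the given facts derives: meets criterion V, is conditionally approved, has a DTI below 40%, has marker L, has verified income, is in category E, has a credit score above the threshold, is tagged D, qualifies for the prime rate.
Rules concluding "it is escalated": R19 needs "it requires manual review"; R26 needs "it has attribute Y" — none of these are established.

No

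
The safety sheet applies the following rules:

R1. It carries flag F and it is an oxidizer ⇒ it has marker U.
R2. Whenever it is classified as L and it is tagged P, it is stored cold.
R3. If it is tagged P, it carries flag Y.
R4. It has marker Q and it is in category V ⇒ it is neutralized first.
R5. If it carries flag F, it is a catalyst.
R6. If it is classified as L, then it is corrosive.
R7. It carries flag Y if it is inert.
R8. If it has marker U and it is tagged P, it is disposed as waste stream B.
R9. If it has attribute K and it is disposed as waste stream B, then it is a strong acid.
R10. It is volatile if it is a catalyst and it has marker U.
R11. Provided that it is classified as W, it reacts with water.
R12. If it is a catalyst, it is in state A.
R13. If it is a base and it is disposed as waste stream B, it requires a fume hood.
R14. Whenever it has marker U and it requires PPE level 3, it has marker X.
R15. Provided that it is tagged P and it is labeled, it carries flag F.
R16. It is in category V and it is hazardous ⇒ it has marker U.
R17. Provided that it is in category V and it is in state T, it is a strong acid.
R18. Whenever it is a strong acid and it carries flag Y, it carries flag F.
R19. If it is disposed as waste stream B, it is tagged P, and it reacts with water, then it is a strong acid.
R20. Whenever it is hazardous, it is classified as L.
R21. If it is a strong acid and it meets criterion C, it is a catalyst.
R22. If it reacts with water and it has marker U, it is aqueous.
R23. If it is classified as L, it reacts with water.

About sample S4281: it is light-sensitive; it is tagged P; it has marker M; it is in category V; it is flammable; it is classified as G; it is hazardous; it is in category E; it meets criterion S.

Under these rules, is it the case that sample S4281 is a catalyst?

By R3 (it is tagged P): it carries flag Y.
By R16 (it is in category V, it is hazardous): it has marker U.
By R20 (it is hazardous): it is classified as L.
By R23 (it is classified as L): it reacts with water.
By R8 (it has marker U, it is tagged P): it is disposed as waste stream B.
By R19 (it is disposed as waste stream B, it is tagged P, it reacts with water): it is a strong acid.
By R18 (it is a strong acid, it carries flag Y): it carries flag F.
By R5 (it carries flag F): it is a catalyst.

Yes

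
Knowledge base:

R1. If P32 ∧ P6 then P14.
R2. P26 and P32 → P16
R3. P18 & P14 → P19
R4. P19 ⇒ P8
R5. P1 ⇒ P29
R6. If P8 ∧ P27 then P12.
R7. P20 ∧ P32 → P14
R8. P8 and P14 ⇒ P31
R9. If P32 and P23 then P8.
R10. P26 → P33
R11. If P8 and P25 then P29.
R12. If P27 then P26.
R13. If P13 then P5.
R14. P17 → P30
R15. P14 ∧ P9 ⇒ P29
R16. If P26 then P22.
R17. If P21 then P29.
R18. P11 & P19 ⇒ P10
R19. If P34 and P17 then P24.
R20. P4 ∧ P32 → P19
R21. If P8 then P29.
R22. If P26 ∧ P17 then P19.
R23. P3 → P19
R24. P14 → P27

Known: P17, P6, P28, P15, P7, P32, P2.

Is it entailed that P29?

Yes

P14  (by R1: P32, P6)
P27  (by R24: P14)
P26  (by R12: P27)
P19  (by R22: P26, P17)
P8  (by R4: P19)
P29  (by R21: P8)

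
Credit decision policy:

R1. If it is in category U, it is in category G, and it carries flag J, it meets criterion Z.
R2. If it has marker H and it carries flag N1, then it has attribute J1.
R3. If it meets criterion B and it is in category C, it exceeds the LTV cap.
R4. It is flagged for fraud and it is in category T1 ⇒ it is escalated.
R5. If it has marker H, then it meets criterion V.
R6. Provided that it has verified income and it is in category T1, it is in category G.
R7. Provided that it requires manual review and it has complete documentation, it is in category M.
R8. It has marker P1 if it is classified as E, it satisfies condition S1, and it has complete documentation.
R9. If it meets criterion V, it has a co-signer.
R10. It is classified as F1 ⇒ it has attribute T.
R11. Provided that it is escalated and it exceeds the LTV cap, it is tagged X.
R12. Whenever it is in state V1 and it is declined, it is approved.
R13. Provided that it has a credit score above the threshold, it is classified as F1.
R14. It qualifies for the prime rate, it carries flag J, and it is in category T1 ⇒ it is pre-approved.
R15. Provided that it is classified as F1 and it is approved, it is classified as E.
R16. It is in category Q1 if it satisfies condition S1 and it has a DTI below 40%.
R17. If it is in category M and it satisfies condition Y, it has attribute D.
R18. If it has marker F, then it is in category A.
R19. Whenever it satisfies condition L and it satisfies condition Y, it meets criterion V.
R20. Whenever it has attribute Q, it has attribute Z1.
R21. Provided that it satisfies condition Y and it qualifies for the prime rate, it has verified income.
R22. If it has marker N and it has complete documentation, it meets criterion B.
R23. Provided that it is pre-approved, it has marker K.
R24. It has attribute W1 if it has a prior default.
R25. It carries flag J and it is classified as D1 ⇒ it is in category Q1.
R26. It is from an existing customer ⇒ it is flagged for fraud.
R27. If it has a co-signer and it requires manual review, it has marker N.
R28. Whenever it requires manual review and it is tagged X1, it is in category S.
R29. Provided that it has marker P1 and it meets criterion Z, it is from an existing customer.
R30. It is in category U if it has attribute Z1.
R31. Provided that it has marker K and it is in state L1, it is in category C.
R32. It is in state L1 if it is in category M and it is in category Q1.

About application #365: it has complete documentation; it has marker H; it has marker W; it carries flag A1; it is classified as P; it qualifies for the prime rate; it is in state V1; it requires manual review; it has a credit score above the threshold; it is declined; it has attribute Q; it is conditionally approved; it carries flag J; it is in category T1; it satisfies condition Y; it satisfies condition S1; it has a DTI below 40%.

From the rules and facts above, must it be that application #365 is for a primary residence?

No

Forward chaining from the given facts derives: meets criterion V, is in category M, has a co-signer, is approved, is classified as F1, is pre-approved, is classified as E, is in category Q1, has attribute D, has attribute Z1, has verified income, has marker K, has marker N, is in category U, is in state L1, is in category G, has marker P1, has attribute T, meets criterion B, is in category C, meets criterion Z, exceeds the LTV cap, is from an existing customer, is flagged for fraud, is escalated, is tagged X.
No rule has "it is for a primary residence" as its conclusion, and it is not among the given facts.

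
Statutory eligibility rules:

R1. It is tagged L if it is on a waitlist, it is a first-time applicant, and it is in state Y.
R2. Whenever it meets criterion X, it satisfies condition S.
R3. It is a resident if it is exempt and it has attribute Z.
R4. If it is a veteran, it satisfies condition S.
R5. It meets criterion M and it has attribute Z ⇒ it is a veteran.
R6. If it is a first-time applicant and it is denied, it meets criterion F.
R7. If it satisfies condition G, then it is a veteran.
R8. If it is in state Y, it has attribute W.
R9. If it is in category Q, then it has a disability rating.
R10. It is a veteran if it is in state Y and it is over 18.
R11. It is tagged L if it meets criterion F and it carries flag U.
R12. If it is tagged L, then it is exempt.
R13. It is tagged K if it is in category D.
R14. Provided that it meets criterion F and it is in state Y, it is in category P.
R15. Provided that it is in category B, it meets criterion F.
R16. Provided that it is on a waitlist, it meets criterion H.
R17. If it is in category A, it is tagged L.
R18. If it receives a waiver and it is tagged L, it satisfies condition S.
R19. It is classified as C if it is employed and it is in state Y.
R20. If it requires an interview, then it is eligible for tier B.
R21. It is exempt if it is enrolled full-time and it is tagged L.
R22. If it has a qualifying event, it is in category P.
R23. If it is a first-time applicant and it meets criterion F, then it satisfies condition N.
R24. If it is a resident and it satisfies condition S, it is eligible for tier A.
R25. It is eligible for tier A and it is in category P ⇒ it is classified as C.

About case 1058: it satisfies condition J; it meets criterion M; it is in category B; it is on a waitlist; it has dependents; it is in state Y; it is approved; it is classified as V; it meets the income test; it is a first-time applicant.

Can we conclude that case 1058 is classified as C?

No

Forward chaining from the given facts derives: is tagged L, has attribute W, is exempt, meets criterion F, meets criterion H, satisfies condition N, is in category P.
Rules concluding "it is classified as C": R19 needs "it is employed"; R25 needs "it is eligible for tier A" — none of these are established.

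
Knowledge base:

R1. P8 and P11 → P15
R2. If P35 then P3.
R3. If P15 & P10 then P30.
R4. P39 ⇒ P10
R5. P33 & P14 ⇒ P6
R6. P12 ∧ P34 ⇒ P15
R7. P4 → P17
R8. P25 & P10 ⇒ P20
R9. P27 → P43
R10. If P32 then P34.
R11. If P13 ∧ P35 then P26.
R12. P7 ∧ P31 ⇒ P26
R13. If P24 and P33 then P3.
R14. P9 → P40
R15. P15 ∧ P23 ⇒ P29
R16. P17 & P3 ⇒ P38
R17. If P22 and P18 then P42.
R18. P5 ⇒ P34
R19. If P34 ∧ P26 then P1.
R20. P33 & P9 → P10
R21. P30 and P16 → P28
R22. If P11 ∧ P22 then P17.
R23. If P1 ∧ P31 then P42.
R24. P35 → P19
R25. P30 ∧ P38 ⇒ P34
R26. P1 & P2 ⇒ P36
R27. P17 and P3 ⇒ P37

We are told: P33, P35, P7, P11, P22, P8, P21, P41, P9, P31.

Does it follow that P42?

P15  (by R1: P8, P11)
P3  (by R2: P35)
P26  (by R12: P7, P31)
P10  (by R20: P33, P9)
P17  (by R22: P11, P22)
P30  (by R3: P15, P10)
P38  (by R16: P17, P3)
P34  (by R25: P30, P38)
P1  (by R19: P34, P26)
P42  (by R23: P1, P31)

Yes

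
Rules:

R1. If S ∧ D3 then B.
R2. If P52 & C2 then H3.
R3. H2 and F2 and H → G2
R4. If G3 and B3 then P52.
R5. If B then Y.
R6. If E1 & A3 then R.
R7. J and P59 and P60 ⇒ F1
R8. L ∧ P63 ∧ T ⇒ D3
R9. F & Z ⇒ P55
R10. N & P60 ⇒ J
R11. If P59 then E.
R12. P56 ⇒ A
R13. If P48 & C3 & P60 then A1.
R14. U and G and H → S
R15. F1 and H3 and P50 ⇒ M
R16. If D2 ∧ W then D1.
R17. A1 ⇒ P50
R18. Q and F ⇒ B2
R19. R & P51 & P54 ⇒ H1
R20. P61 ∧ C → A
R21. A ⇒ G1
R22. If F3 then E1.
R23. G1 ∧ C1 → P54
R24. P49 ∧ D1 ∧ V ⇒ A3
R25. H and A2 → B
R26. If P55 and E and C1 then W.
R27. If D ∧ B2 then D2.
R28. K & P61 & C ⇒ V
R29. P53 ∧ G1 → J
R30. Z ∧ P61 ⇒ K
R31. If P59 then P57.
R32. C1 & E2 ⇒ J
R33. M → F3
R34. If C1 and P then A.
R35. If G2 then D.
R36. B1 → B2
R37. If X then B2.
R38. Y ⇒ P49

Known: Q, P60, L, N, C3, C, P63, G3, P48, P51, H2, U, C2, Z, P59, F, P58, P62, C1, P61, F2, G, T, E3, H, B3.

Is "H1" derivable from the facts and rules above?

Yes

G2  (by R3: H2, F2, H)
P52  (by R4: G3, B3)
D3  (by R8: L, P63, T)
P55  (by R9: F, Z)
J  (by R10: N, P60)
E  (by R11: P59)
A1  (by R13: P48, C3, P60)
S  (by R14: U, G, H)
P50  (by R17: A1)
B2  (by R18: Q, F)
A  (by R20: P61, C)
G1  (by R21: A)
P54  (by R23: G1, C1)
W  (by R26: P55, E, C1)
K  (by R30: Z, P61)
D  (by R35: G2)
B  (by R1: S, D3)
H3  (by R2: P52, C2)
Y  (by R5: B)
F1  (by R7: J, P59, P60)
M  (by R15: F1, H3, P50)
D2  (by R27: D, B2)
V  (by R28: K, P61, C)
F3  (by R33: M)
P49  (by R38: Y)
D1  (by R16: D2, W)
E1  (by R22: F3)
A3  (by R24: P49, D1, V)
R  (by R6: E1, A3)
H1  (by R19: R, P51, P54)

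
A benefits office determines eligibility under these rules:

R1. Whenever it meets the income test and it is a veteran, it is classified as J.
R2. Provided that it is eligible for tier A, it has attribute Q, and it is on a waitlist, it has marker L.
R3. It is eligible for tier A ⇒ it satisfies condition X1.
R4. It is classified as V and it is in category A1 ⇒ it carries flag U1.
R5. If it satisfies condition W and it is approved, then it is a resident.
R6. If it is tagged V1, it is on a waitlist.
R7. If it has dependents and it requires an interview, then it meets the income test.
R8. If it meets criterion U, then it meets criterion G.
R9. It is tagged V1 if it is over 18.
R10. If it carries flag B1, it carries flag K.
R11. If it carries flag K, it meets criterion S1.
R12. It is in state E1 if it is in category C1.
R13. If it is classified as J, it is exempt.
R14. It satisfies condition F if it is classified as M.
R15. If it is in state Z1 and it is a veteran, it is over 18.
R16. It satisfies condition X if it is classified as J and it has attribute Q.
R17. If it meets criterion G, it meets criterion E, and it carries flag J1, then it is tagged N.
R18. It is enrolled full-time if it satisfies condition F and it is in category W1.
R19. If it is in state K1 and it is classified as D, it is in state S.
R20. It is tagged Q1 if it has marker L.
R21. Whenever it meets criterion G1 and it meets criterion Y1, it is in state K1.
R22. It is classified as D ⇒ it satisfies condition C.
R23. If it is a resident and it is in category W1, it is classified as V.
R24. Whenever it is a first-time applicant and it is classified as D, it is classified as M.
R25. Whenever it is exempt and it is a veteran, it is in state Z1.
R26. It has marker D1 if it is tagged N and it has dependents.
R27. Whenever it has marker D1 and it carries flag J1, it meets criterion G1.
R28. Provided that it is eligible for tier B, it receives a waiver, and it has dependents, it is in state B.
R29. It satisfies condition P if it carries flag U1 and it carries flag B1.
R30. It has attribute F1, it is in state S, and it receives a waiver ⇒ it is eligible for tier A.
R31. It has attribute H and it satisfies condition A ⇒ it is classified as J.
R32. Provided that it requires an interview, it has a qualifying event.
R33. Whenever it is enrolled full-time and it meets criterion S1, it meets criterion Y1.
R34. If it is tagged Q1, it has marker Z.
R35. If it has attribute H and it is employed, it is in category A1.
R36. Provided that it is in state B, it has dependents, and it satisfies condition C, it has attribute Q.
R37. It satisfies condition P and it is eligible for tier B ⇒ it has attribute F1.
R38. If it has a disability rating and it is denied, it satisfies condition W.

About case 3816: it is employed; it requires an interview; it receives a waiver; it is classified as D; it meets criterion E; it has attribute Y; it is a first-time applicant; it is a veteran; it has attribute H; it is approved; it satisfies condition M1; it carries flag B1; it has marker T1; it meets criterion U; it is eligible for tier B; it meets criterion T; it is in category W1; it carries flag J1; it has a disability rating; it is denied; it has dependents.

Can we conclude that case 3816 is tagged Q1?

By R7 (it has dependents, it requires an interview): it meets the income test.
By R8 (it meets criterion U): it meets criterion G.
By R10 (it carries flag B1): it carries flag K.
By R11 (it carries flag K): it meets criterion S1.
By R17 (it meets criterion G, it meets criterion E, it carries flag J1): it is tagged N.
By R22 (it is classified as D): it satisfies condition C.
By R24 (it is a first-time applicant, it is classified as D): it is classified as M.
By R26 (it is tagged N, it has dependents): it has marker D1.
By R27 (it has marker D1, it carries flag J1): it meets criterion G1.
By R28 (it is eligible for tier B, it receives a waiver, it has dependents): it is in state B.
By R35 (it has attribute H, it is employed): it is in category A1.
By R36 (it is in state B, it has dependents, it satisfies condition C): it has attribute Q.
By R38 (it has a disability rating, it is denied): it satisfies condition W.
By R1 (it meets the income test, it is a veteran): it is classified as J.
By R5 (it satisfies condition W, it is approved): it is a resident.
By R13 (it is classified as J): it is exempt.
By R14 (it is classified as M): it satisfies condition F.
By R18 (it satisfies condition F, it is in category W1): it is enrolled full-time.
By R23 (it is a resident, it is in category W1): it is classified as V.
By R25 (it is exempt, it is a veteran): it is in state Z1.
By R33 (it is enrolled full-time, it meets criterion S1): it meets criterion Y1.
By R4 (it is classified as V, it is in category A1): it carries flag U1.
By R15 (it is in state Z1, it is a veteran): it is over 18.
By R21 (it meets criterion G1, it meets criterion Y1): it is in state K1.
By R29 (it carries flag U1, it carries flag B1): it satisfies condition P.
By R37 (it satisfies condition P, it is eligible for tier B): it has attribute F1.
By R9 (it is over 18): it is tagged V1.
By R19 (it is in state K1, it is classified as D): it is in state S.
By R30 (it has attribute F1, it is in state S, it receives a waiver): it is eligible for tier A.
By R6 (it is tagged V1): it is on a waitlist.
By R2 (it is eligible for tier A, it has attribute Q, it is on a waitlist): it has marker L.
By R20 (it has marker L): it is tagged Q1.

Yes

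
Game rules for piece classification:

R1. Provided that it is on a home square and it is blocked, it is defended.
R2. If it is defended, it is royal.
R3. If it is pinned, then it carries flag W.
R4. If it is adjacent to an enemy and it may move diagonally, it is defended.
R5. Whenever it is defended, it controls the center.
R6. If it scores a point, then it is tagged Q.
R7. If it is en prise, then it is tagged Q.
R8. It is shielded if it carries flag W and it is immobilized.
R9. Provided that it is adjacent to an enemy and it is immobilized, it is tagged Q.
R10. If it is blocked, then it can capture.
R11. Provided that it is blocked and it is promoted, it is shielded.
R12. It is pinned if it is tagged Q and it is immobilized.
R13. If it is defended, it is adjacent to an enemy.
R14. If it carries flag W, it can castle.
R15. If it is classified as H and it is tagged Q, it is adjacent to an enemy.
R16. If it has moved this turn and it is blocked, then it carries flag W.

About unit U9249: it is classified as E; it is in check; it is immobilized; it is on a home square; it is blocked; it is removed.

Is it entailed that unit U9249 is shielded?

By R1 (it is on a home square, it is blocked): it is defended.
By R13 (it is defended): it is adjacent to an enemy.
By R9 (it is adjacent to an enemy, it is immobilized): it is tagged Q.
By R12 (it is tagged Q, it is immobilized): it is pinned.
By R3 (it is pinned): it carries flag W.
By R8 (it carries flag W, it is immobilized): it is shielded.

Yes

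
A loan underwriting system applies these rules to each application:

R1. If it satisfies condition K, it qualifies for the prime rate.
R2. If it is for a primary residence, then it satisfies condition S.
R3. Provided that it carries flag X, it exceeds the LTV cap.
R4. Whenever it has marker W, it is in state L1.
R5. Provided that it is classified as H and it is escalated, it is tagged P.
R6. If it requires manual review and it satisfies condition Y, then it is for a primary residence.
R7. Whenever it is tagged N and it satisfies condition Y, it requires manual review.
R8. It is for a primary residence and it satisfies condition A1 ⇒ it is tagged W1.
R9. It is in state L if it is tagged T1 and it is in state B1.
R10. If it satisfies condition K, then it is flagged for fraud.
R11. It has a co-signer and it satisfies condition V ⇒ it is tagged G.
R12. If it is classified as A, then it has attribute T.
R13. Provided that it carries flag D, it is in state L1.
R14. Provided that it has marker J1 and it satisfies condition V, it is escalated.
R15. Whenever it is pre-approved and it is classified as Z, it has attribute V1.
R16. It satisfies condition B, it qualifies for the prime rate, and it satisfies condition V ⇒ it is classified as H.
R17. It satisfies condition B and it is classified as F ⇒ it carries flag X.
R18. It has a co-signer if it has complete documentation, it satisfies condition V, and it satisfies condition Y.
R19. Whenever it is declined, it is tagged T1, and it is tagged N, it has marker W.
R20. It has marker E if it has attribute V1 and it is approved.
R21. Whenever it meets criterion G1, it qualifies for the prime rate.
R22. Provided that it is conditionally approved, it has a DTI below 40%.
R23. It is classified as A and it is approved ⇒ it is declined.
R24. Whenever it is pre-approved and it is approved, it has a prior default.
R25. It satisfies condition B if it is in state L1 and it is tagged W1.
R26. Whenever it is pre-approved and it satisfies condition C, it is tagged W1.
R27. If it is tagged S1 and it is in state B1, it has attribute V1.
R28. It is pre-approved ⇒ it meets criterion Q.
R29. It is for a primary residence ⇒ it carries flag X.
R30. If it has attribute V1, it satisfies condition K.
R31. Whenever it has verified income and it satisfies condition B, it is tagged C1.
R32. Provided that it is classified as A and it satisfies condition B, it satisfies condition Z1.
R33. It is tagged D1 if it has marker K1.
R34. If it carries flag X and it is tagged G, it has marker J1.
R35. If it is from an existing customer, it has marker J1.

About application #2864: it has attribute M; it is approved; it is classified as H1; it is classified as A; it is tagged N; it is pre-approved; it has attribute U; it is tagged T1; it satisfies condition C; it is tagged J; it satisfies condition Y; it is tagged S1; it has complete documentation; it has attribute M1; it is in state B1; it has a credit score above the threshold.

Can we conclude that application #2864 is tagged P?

Forward chaining from the given facts derives: requires manual review, is in state L, has attribute T, is declined, has a prior default, is tagged W1, has attribute V1, meets criterion Q, satisfies condition K, qualifies for the prime rate, is for a primary residence, is flagged for fraud, has marker W, has marker E, carries flag X, satisfies condition S, exceeds the LTV cap, is in state L1, satisfies condition B, satisfies condition Z1.
The only rule concluding "it is tagged P" is R5, which needs "it is classified as H"; that is never established.

No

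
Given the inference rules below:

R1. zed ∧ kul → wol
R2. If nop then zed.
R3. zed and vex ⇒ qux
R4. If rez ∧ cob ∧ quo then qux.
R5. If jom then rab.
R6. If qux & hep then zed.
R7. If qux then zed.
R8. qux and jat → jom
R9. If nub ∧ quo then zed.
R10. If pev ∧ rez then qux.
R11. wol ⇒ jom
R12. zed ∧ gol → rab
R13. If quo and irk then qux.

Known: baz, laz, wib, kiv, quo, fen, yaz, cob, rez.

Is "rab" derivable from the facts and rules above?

No

Forward chaining from the given facts derives: qux, zed.
Rules concluding rab: R5 needs jom; R12 needs gol — none of these are established.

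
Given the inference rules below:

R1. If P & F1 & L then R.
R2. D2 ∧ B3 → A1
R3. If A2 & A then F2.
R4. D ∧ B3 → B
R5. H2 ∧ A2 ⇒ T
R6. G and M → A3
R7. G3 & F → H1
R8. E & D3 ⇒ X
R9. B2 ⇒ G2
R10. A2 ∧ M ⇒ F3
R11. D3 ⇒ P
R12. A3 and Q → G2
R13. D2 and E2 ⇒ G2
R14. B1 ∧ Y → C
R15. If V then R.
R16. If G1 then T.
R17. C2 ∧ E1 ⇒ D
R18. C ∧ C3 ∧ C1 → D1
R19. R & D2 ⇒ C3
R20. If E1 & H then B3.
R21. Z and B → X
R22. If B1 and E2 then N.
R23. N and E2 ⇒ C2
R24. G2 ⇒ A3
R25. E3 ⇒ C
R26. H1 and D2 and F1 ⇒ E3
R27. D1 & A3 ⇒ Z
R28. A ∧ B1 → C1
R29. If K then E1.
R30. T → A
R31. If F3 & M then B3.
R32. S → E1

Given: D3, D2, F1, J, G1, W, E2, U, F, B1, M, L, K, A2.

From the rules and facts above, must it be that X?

No

Forward chaining from the given facts derives: F3, P, G2, T, N, C2, A3, E1, A, B3, R, A1, F2, D, C3, C1, B.
Rules concluding X: R8 needs E; R21 needs Z — none of these are established.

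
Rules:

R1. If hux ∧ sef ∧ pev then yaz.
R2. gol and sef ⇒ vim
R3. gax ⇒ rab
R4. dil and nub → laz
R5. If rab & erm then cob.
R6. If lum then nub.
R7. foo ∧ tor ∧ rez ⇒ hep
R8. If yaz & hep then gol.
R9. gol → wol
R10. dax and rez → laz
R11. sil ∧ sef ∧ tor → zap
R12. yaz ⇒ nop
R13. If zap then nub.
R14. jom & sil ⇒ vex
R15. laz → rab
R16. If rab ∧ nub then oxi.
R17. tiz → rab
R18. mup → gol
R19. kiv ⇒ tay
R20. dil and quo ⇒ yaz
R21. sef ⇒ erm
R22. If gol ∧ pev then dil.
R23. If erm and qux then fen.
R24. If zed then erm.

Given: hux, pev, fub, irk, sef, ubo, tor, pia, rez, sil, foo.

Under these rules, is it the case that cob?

Yes

yaz  (by R1: hux, sef, pev)
hep  (by R7: foo, tor, rez)
gol  (by R8: yaz, hep)
zap  (by R11: sil, sef, tor)
nub  (by R13: zap)
erm  (by R21: sef)
dil  (by R22: gol, pev)
laz  (by R4: dil, nub)
rab  (by R15: laz)
cob  (by R5: rab, erm)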